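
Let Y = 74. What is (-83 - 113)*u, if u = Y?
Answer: -14504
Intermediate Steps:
u = 74
(-83 - 113)*u = (-83 - 113)*74 = -196*74 = -14504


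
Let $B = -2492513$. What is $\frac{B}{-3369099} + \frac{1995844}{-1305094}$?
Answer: $- \frac{1735616131667}{2198495445153} \approx -0.78946$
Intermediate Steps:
$\frac{B}{-3369099} + \frac{1995844}{-1305094} = - \frac{2492513}{-3369099} + \frac{1995844}{-1305094} = \left(-2492513\right) \left(- \frac{1}{3369099}\right) + 1995844 \left(- \frac{1}{1305094}\right) = \frac{2492513}{3369099} - \frac{997922}{652547} = - \frac{1735616131667}{2198495445153}$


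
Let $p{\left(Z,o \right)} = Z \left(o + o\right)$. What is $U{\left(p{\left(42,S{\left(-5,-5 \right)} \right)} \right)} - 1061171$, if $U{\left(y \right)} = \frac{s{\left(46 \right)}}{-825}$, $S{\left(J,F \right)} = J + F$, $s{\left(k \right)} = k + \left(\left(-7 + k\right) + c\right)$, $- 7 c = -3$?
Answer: $- \frac{6128263123}{5775} \approx -1.0612 \cdot 10^{6}$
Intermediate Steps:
$c = \frac{3}{7}$ ($c = \left(- \frac{1}{7}\right) \left(-3\right) = \frac{3}{7} \approx 0.42857$)
$s{\left(k \right)} = - \frac{46}{7} + 2 k$ ($s{\left(k \right)} = k + \left(\left(-7 + k\right) + \frac{3}{7}\right) = k + \left(- \frac{46}{7} + k\right) = - \frac{46}{7} + 2 k$)
$S{\left(J,F \right)} = F + J$
$p{\left(Z,o \right)} = 2 Z o$ ($p{\left(Z,o \right)} = Z 2 o = 2 Z o$)
$U{\left(y \right)} = - \frac{598}{5775}$ ($U{\left(y \right)} = \frac{- \frac{46}{7} + 2 \cdot 46}{-825} = \left(- \frac{46}{7} + 92\right) \left(- \frac{1}{825}\right) = \frac{598}{7} \left(- \frac{1}{825}\right) = - \frac{598}{5775}$)
$U{\left(p{\left(42,S{\left(-5,-5 \right)} \right)} \right)} - 1061171 = - \frac{598}{5775} - 1061171 = - \frac{6128263123}{5775}$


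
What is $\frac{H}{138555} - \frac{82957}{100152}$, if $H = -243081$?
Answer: $- \frac{3982128383}{1541840040} \approx -2.5827$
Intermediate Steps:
$\frac{H}{138555} - \frac{82957}{100152} = - \frac{243081}{138555} - \frac{82957}{100152} = \left(-243081\right) \frac{1}{138555} - \frac{82957}{100152} = - \frac{27009}{15395} - \frac{82957}{100152} = - \frac{3982128383}{1541840040}$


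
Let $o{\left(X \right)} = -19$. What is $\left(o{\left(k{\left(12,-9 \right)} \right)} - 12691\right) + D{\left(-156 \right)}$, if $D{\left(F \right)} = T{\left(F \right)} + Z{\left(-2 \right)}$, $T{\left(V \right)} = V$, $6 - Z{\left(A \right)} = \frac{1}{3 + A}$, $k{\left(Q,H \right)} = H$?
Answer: $-12861$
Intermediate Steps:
$Z{\left(A \right)} = 6 - \frac{1}{3 + A}$
$D{\left(F \right)} = 5 + F$ ($D{\left(F \right)} = F + \frac{17 + 6 \left(-2\right)}{3 - 2} = F + \frac{17 - 12}{1} = F + 1 \cdot 5 = F + 5 = 5 + F$)
$\left(o{\left(k{\left(12,-9 \right)} \right)} - 12691\right) + D{\left(-156 \right)} = \left(-19 - 12691\right) + \left(5 - 156\right) = -12710 - 151 = -12861$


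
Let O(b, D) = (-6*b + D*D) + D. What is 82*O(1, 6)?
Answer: 2952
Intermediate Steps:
O(b, D) = D + D² - 6*b (O(b, D) = (-6*b + D²) + D = (D² - 6*b) + D = D + D² - 6*b)
82*O(1, 6) = 82*(6 + 6² - 6*1) = 82*(6 + 36 - 6) = 82*36 = 2952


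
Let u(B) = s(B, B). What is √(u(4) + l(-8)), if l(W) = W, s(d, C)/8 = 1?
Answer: 0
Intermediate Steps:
s(d, C) = 8 (s(d, C) = 8*1 = 8)
u(B) = 8
√(u(4) + l(-8)) = √(8 - 8) = √0 = 0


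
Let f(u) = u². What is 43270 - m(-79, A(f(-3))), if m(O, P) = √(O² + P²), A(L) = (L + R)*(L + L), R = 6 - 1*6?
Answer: 43270 - √32485 ≈ 43090.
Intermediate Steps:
R = 0 (R = 6 - 6 = 0)
A(L) = 2*L² (A(L) = (L + 0)*(L + L) = L*(2*L) = 2*L²)
43270 - m(-79, A(f(-3))) = 43270 - √((-79)² + (2*((-3)²)²)²) = 43270 - √(6241 + (2*9²)²) = 43270 - √(6241 + (2*81)²) = 43270 - √(6241 + 162²) = 43270 - √(6241 + 26244) = 43270 - √32485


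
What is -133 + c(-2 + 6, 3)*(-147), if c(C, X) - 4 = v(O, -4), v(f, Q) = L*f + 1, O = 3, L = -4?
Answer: 896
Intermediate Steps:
v(f, Q) = 1 - 4*f (v(f, Q) = -4*f + 1 = 1 - 4*f)
c(C, X) = -7 (c(C, X) = 4 + (1 - 4*3) = 4 + (1 - 12) = 4 - 11 = -7)
-133 + c(-2 + 6, 3)*(-147) = -133 - 7*(-147) = -133 + 1029 = 896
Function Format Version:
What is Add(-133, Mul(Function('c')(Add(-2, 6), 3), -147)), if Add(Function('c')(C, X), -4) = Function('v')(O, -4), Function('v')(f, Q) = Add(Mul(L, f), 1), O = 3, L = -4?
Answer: 896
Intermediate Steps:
Function('v')(f, Q) = Add(1, Mul(-4, f)) (Function('v')(f, Q) = Add(Mul(-4, f), 1) = Add(1, Mul(-4, f)))
Function('c')(C, X) = -7 (Function('c')(C, X) = Add(4, Add(1, Mul(-4, 3))) = Add(4, Add(1, -12)) = Add(4, -11) = -7)
Add(-133, Mul(Function('c')(Add(-2, 6), 3), -147)) = Add(-133, Mul(-7, -147)) = Add(-133, 1029) = 896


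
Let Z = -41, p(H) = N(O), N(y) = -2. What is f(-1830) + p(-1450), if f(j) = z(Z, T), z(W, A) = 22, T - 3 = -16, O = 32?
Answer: 20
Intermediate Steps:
p(H) = -2
T = -13 (T = 3 - 16 = -13)
f(j) = 22
f(-1830) + p(-1450) = 22 - 2 = 20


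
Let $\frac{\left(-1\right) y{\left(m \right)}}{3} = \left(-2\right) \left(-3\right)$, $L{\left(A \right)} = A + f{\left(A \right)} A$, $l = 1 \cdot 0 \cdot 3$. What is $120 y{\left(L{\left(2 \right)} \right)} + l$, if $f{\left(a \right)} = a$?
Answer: $-2160$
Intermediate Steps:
$l = 0$ ($l = 0 \cdot 3 = 0$)
$L{\left(A \right)} = A + A^{2}$ ($L{\left(A \right)} = A + A A = A + A^{2}$)
$y{\left(m \right)} = -18$ ($y{\left(m \right)} = - 3 \left(\left(-2\right) \left(-3\right)\right) = \left(-3\right) 6 = -18$)
$120 y{\left(L{\left(2 \right)} \right)} + l = 120 \left(-18\right) + 0 = -2160 + 0 = -2160$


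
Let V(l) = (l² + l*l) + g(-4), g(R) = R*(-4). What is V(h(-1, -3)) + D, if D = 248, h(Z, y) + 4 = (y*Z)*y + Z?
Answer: 656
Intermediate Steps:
g(R) = -4*R
h(Z, y) = -4 + Z + Z*y² (h(Z, y) = -4 + ((y*Z)*y + Z) = -4 + ((Z*y)*y + Z) = -4 + (Z*y² + Z) = -4 + (Z + Z*y²) = -4 + Z + Z*y²)
V(l) = 16 + 2*l² (V(l) = (l² + l*l) - 4*(-4) = (l² + l²) + 16 = 2*l² + 16 = 16 + 2*l²)
V(h(-1, -3)) + D = (16 + 2*(-4 - 1 - 1*(-3)²)²) + 248 = (16 + 2*(-4 - 1 - 1*9)²) + 248 = (16 + 2*(-4 - 1 - 9)²) + 248 = (16 + 2*(-14)²) + 248 = (16 + 2*196) + 248 = (16 + 392) + 248 = 408 + 248 = 656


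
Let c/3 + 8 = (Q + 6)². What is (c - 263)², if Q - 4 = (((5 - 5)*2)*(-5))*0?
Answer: 169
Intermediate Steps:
Q = 4 (Q = 4 + (((5 - 5)*2)*(-5))*0 = 4 + ((0*2)*(-5))*0 = 4 + (0*(-5))*0 = 4 + 0*0 = 4 + 0 = 4)
c = 276 (c = -24 + 3*(4 + 6)² = -24 + 3*10² = -24 + 3*100 = -24 + 300 = 276)
(c - 263)² = (276 - 263)² = 13² = 169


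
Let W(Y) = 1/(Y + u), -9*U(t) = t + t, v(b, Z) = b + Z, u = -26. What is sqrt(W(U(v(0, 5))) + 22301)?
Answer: sqrt(331927535)/122 ≈ 149.33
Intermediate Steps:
v(b, Z) = Z + b
U(t) = -2*t/9 (U(t) = -(t + t)/9 = -2*t/9)
W(Y) = 1/(-26 + Y) (W(Y) = 1/(Y - 26) = 1/(-26 + Y))
sqrt(W(U(v(0, 5))) + 22301) = sqrt(1/(-26 - 2*(5 + 0)/9) + 22301) = sqrt(1/(-26 - 2/9*5) + 22301) = sqrt(1/(-26 - 10/9) + 22301) = sqrt(1/(-244/9) + 22301) = sqrt(-9/244 + 22301) = sqrt(5441435/244) = sqrt(331927535)/122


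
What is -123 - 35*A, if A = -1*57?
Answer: 1872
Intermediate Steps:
A = -57
-123 - 35*A = -123 - 35*(-57) = -123 + 1995 = 1872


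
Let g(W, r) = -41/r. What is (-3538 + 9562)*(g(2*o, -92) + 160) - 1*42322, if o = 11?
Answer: 21256660/23 ≈ 9.2420e+5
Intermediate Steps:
(-3538 + 9562)*(g(2*o, -92) + 160) - 1*42322 = (-3538 + 9562)*(-41/(-92) + 160) - 1*42322 = 6024*(-41*(-1/92) + 160) - 42322 = 6024*(41/92 + 160) - 42322 = 6024*(14761/92) - 42322 = 22230066/23 - 42322 = 21256660/23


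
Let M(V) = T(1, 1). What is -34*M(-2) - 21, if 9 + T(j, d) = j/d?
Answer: 251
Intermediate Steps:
T(j, d) = -9 + j/d
M(V) = -8 (M(V) = -9 + 1/1 = -9 + 1*1 = -9 + 1 = -8)
-34*M(-2) - 21 = -34*(-8) - 21 = 272 - 21 = 251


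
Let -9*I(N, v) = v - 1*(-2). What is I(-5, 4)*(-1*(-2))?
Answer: -4/3 ≈ -1.3333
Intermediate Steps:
I(N, v) = -2/9 - v/9 (I(N, v) = -(v - 1*(-2))/9 = -(v + 2)/9 = -(2 + v)/9 = -2/9 - v/9)
I(-5, 4)*(-1*(-2)) = (-2/9 - 1/9*4)*(-1*(-2)) = (-2/9 - 4/9)*2 = -2/3*2 = -4/3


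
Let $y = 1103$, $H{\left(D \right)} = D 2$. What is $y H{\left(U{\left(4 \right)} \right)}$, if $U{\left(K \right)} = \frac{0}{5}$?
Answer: $0$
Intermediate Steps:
$U{\left(K \right)} = 0$ ($U{\left(K \right)} = 0 \cdot \frac{1}{5} = 0$)
$H{\left(D \right)} = 2 D$
$y H{\left(U{\left(4 \right)} \right)} = 1103 \cdot 2 \cdot 0 = 1103 \cdot 0 = 0$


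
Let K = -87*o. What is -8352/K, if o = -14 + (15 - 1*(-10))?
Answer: 96/11 ≈ 8.7273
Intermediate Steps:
o = 11 (o = -14 + (15 + 10) = -14 + 25 = 11)
K = -957 (K = -87*11 = -957)
-8352/K = -8352/(-957) = -8352*(-1/957) = 96/11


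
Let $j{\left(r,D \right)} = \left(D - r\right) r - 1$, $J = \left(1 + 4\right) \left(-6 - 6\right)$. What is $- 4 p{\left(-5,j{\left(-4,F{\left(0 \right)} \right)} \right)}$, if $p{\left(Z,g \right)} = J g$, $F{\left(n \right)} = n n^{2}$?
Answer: $-4080$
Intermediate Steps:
$J = -60$ ($J = 5 \left(-12\right) = -60$)
$F{\left(n \right)} = n^{3}$
$j{\left(r,D \right)} = -1 + r \left(D - r\right)$ ($j{\left(r,D \right)} = r \left(D - r\right) - 1 = -1 + r \left(D - r\right)$)
$p{\left(Z,g \right)} = - 60 g$
$- 4 p{\left(-5,j{\left(-4,F{\left(0 \right)} \right)} \right)} = - 4 \left(- 60 \left(-1 - \left(-4\right)^{2} + 0^{3} \left(-4\right)\right)\right) = - 4 \left(- 60 \left(-1 - 16 + 0 \left(-4\right)\right)\right) = - 4 \left(- 60 \left(-1 - 16 + 0\right)\right) = - 4 \left(\left(-60\right) \left(-17\right)\right) = \left(-4\right) 1020 = -4080$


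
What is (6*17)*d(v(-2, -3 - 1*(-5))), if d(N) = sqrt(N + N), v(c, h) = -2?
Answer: 204*I ≈ 204.0*I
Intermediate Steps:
d(N) = sqrt(2)*sqrt(N) (d(N) = sqrt(2*N) = sqrt(2)*sqrt(N))
(6*17)*d(v(-2, -3 - 1*(-5))) = (6*17)*(sqrt(2)*sqrt(-2)) = 102*(sqrt(2)*(I*sqrt(2))) = 102*(2*I) = 204*I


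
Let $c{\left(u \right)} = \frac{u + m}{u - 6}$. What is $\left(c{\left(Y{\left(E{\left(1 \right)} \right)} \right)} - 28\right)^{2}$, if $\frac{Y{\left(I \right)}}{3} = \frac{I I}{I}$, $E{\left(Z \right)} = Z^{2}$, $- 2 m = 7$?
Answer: $\frac{27889}{36} \approx 774.69$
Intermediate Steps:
$m = - \frac{7}{2}$ ($m = \left(- \frac{1}{2}\right) 7 = - \frac{7}{2} \approx -3.5$)
$Y{\left(I \right)} = 3 I$ ($Y{\left(I \right)} = 3 \frac{I I}{I} = 3 \frac{I^{2}}{I} = 3 I$)
$c{\left(u \right)} = \frac{- \frac{7}{2} + u}{-6 + u}$ ($c{\left(u \right)} = \frac{u - \frac{7}{2}}{u - 6} = \frac{- \frac{7}{2} + u}{-6 + u}$)
$\left(c{\left(Y{\left(E{\left(1 \right)} \right)} \right)} - 28\right)^{2} = \left(\frac{- \frac{7}{2} + 3 \cdot 1^{2}}{-6 + 3 \cdot 1^{2}} - 28\right)^{2} = \left(\frac{- \frac{7}{2} + 3 \cdot 1}{-6 + 3 \cdot 1} - 28\right)^{2} = \left(\frac{- \frac{7}{2} + 3}{-6 + 3} - 28\right)^{2} = \left(\frac{1}{-3} \left(- \frac{1}{2}\right) - 28\right)^{2} = \left(\left(- \frac{1}{3}\right) \left(- \frac{1}{2}\right) - 28\right)^{2} = \left(\frac{1}{6} - 28\right)^{2} = \left(- \frac{167}{6}\right)^{2} = \frac{27889}{36}$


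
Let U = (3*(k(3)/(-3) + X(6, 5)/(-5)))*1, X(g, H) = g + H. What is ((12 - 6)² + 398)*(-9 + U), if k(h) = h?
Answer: -40362/5 ≈ -8072.4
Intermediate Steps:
X(g, H) = H + g
U = -48/5 (U = (3*(3/(-3) + (5 + 6)/(-5)))*1 = (3*(3*(-⅓) + 11*(-⅕)))*1 = (3*(-1 - 11/5))*1 = (3*(-16/5))*1 = -48/5*1 = -48/5 ≈ -9.6000)
((12 - 6)² + 398)*(-9 + U) = ((12 - 6)² + 398)*(-9 - 48/5) = (6² + 398)*(-93/5) = (36 + 398)*(-93/5) = 434*(-93/5) = -40362/5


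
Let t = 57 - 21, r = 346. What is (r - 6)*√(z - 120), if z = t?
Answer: 680*I*√21 ≈ 3116.2*I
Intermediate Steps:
t = 36
z = 36
(r - 6)*√(z - 120) = (346 - 6)*√(36 - 120) = 340*√(-84) = 340*(2*I*√21) = 680*I*√21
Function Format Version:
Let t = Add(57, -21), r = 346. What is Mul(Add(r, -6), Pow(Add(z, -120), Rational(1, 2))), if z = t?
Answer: Mul(680, I, Pow(21, Rational(1, 2))) ≈ Mul(3116.2, I)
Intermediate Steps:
t = 36
z = 36
Mul(Add(r, -6), Pow(Add(z, -120), Rational(1, 2))) = Mul(Add(346, -6), Pow(Add(36, -120), Rational(1, 2))) = Mul(340, Pow(-84, Rational(1, 2))) = Mul(340, Mul(2, I, Pow(21, Rational(1, 2)))) = Mul(680, I, Pow(21, Rational(1, 2)))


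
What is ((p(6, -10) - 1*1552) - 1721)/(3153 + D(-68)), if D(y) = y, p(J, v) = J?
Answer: -3267/3085 ≈ -1.0590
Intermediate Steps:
((p(6, -10) - 1*1552) - 1721)/(3153 + D(-68)) = ((6 - 1*1552) - 1721)/(3153 - 68) = ((6 - 1552) - 1721)/3085 = (-1546 - 1721)*(1/3085) = -3267*1/3085 = -3267/3085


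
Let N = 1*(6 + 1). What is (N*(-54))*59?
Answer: -22302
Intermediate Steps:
N = 7 (N = 1*7 = 7)
(N*(-54))*59 = (7*(-54))*59 = -378*59 = -22302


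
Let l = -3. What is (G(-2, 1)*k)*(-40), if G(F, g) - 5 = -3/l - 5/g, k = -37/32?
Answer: 185/4 ≈ 46.250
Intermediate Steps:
k = -37/32 (k = -37*1/32 = -37/32 ≈ -1.1563)
G(F, g) = 6 - 5/g (G(F, g) = 5 + (-3/(-3) - 5/g) = 5 + (-3*(-⅓) - 5/g) = 5 + (1 - 5/g) = 6 - 5/g)
(G(-2, 1)*k)*(-40) = ((6 - 5/1)*(-37/32))*(-40) = ((6 - 5*1)*(-37/32))*(-40) = ((6 - 5)*(-37/32))*(-40) = (1*(-37/32))*(-40) = -37/32*(-40) = 185/4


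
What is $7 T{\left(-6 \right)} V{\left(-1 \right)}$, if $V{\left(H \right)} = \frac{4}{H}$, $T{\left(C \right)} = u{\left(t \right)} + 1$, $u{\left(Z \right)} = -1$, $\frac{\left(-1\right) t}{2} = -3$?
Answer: $0$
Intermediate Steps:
$t = 6$ ($t = \left(-2\right) \left(-3\right) = 6$)
$T{\left(C \right)} = 0$ ($T{\left(C \right)} = -1 + 1 = 0$)
$7 T{\left(-6 \right)} V{\left(-1 \right)} = 7 \cdot 0 \frac{4}{-1} = 0 \cdot 4 \left(-1\right) = 0 \left(-4\right) = 0$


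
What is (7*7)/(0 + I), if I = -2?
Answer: -49/2 ≈ -24.500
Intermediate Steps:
(7*7)/(0 + I) = (7*7)/(0 - 2) = 49/(-2) = 49*(-½) = -49/2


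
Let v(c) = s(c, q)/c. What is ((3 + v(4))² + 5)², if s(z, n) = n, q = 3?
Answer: 93025/256 ≈ 363.38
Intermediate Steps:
v(c) = 3/c
((3 + v(4))² + 5)² = ((3 + 3/4)² + 5)² = ((3 + 3*(¼))² + 5)² = ((3 + ¾)² + 5)² = ((15/4)² + 5)² = (225/16 + 5)² = (305/16)² = 93025/256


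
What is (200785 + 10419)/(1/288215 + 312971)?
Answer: 30436080430/45101468383 ≈ 0.67484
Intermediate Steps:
(200785 + 10419)/(1/288215 + 312971) = 211204/(1/288215 + 312971) = 211204/(90202936766/288215) = 211204*(288215/90202936766) = 30436080430/45101468383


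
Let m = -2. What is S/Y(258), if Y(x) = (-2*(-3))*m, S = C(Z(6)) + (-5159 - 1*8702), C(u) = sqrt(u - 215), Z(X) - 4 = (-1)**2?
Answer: 13861/12 - I*sqrt(210)/12 ≈ 1155.1 - 1.2076*I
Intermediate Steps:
Z(X) = 5 (Z(X) = 4 + (-1)**2 = 4 + 1 = 5)
C(u) = sqrt(-215 + u)
S = -13861 + I*sqrt(210) (S = sqrt(-215 + 5) + (-5159 - 1*8702) = sqrt(-210) + (-5159 - 8702) = I*sqrt(210) - 13861 = -13861 + I*sqrt(210) ≈ -13861.0 + 14.491*I)
Y(x) = -12 (Y(x) = -2*(-3)*(-2) = 6*(-2) = -12)
S/Y(258) = (-13861 + I*sqrt(210))/(-12) = (-13861 + I*sqrt(210))*(-1/12) = 13861/12 - I*sqrt(210)/12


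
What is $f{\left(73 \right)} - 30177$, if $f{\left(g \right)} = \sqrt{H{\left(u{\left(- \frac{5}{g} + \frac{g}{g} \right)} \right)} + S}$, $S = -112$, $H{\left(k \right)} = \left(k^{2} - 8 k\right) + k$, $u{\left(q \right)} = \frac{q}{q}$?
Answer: $-30177 + i \sqrt{118} \approx -30177.0 + 10.863 i$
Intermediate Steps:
$u{\left(q \right)} = 1$
$H{\left(k \right)} = k^{2} - 7 k$
$f{\left(g \right)} = i \sqrt{118}$ ($f{\left(g \right)} = \sqrt{1 \left(-7 + 1\right) - 112} = \sqrt{1 \left(-6\right) - 112} = \sqrt{-6 - 112} = \sqrt{-118} = i \sqrt{118}$)
$f{\left(73 \right)} - 30177 = i \sqrt{118} - 30177 = -30177 + i \sqrt{118}$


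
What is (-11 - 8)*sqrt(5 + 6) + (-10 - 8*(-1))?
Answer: -2 - 19*sqrt(11) ≈ -65.016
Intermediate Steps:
(-11 - 8)*sqrt(5 + 6) + (-10 - 8*(-1)) = -19*sqrt(11) + (-10 + 8) = -19*sqrt(11) - 2 = -2 - 19*sqrt(11)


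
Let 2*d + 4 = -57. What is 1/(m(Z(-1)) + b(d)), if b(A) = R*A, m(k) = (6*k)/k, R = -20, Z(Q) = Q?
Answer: 1/616 ≈ 0.0016234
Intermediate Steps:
d = -61/2 (d = -2 + (½)*(-57) = -2 - 57/2 = -61/2 ≈ -30.500)
m(k) = 6
b(A) = -20*A
1/(m(Z(-1)) + b(d)) = 1/(6 - 20*(-61/2)) = 1/(6 + 610) = 1/616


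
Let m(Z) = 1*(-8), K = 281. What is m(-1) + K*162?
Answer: 45514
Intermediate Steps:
m(Z) = -8
m(-1) + K*162 = -8 + 281*162 = -8 + 45522 = 45514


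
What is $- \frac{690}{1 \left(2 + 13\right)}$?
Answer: $-46$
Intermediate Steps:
$- \frac{690}{1 \left(2 + 13\right)} = - \frac{690}{1 \cdot 15} = - \frac{690}{15} = \left(-690\right) \frac{1}{15} = -46$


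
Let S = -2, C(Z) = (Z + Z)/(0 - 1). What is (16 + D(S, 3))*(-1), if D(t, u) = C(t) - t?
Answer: -22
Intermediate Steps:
C(Z) = -2*Z (C(Z) = (2*Z)/(-1) = (2*Z)*(-1) = -2*Z)
D(t, u) = -3*t (D(t, u) = -2*t - t = -3*t)
(16 + D(S, 3))*(-1) = (16 - 3*(-2))*(-1) = (16 + 6)*(-1) = 22*(-1) = -22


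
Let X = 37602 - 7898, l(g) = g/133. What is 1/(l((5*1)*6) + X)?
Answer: 133/3950662 ≈ 3.3665e-5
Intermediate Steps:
l(g) = g/133
X = 29704
1/(l((5*1)*6) + X) = 1/(((5*1)*6)/133 + 29704) = 1/((5*6)/133 + 29704) = 1/((1/133)*30 + 29704) = 1/(30/133 + 29704) = 1/(3950662/133) = 133/3950662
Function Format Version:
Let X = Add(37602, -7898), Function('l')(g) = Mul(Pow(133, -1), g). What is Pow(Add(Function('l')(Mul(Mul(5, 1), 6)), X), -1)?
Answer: Rational(133, 3950662) ≈ 3.3665e-5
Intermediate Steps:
Function('l')(g) = Mul(Rational(1, 133), g)
X = 29704
Pow(Add(Function('l')(Mul(Mul(5, 1), 6)), X), -1) = Pow(Add(Mul(Rational(1, 133), Mul(Mul(5, 1), 6)), 29704), -1) = Pow(Add(Mul(Rational(1, 133), Mul(5, 6)), 29704), -1) = Pow(Add(Mul(Rational(1, 133), 30), 29704), -1) = Pow(Add(Rational(30, 133), 29704), -1) = Pow(Rational(3950662, 133), -1) = Rational(133, 3950662)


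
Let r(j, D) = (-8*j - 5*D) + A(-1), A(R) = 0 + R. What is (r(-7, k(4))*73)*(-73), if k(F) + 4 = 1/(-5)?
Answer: -405004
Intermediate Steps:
A(R) = R
k(F) = -21/5 (k(F) = -4 + 1/(-5) = -4 - 1/5 = -21/5)
r(j, D) = -1 - 8*j - 5*D (r(j, D) = (-8*j - 5*D) - 1 = -1 - 8*j - 5*D)
(r(-7, k(4))*73)*(-73) = ((-1 - 8*(-7) - 5*(-21/5))*73)*(-73) = ((-1 + 56 + 21)*73)*(-73) = (76*73)*(-73) = 5548*(-73) = -405004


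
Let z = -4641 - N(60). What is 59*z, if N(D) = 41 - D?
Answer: -272698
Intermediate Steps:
z = -4622 (z = -4641 - (41 - 1*60) = -4641 - (41 - 60) = -4641 - 1*(-19) = -4641 + 19 = -4622)
59*z = 59*(-4622) = -272698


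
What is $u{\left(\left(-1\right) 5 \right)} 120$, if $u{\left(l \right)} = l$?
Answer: $-600$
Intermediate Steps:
$u{\left(\left(-1\right) 5 \right)} 120 = \left(-1\right) 5 \cdot 120 = \left(-5\right) 120 = -600$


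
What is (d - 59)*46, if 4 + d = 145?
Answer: 3772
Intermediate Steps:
d = 141 (d = -4 + 145 = 141)
(d - 59)*46 = (141 - 59)*46 = 82*46 = 3772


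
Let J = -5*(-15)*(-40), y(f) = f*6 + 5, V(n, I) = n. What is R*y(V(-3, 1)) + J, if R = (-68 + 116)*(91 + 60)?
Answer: -97224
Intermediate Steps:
y(f) = 5 + 6*f (y(f) = 6*f + 5 = 5 + 6*f)
R = 7248 (R = 48*151 = 7248)
J = -3000 (J = 75*(-40) = -3000)
R*y(V(-3, 1)) + J = 7248*(5 + 6*(-3)) - 3000 = 7248*(5 - 18) - 3000 = 7248*(-13) - 3000 = -94224 - 3000 = -97224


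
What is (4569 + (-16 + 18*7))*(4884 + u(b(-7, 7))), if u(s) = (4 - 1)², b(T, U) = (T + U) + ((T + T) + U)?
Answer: 22894347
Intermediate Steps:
b(T, U) = 2*U + 3*T (b(T, U) = (T + U) + (2*T + U) = (T + U) + (U + 2*T) = 2*U + 3*T)
u(s) = 9 (u(s) = 3² = 9)
(4569 + (-16 + 18*7))*(4884 + u(b(-7, 7))) = (4569 + (-16 + 18*7))*(4884 + 9) = (4569 + (-16 + 126))*4893 = (4569 + 110)*4893 = 4679*4893 = 22894347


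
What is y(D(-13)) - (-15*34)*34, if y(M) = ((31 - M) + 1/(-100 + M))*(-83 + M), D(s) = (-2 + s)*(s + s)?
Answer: -26932863/290 ≈ -92872.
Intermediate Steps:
D(s) = 2*s*(-2 + s) (D(s) = (-2 + s)*(2*s) = 2*s*(-2 + s))
y(M) = (-83 + M)*(31 + 1/(-100 + M) - M) (y(M) = (31 + 1/(-100 + M) - M)*(-83 + M) = (-83 + M)*(31 + 1/(-100 + M) - M))
y(D(-13)) - (-15*34)*34 = (257217 - (2*(-13)*(-2 - 13))³ - 27944*(-13)*(-2 - 13) + 214*(2*(-13)*(-2 - 13))²)/(-100 + 2*(-13)*(-2 - 13)) - (-15*34)*34 = (257217 - (2*(-13)*(-15))³ - 27944*(-13)*(-15) + 214*(2*(-13)*(-15))²)/(-100 + 2*(-13)*(-15)) - (-510)*34 = (257217 - 1*390³ - 13972*390 + 214*390²)/(-100 + 390) - 1*(-17340) = (257217 - 1*59319000 - 5449080 + 214*152100)/290 + 17340 = (257217 - 59319000 - 5449080 + 32549400)/290 + 17340 = (1/290)*(-31961463) + 17340 = -31961463/290 + 17340 = -26932863/290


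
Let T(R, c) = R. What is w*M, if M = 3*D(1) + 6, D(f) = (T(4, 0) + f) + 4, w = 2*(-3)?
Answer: -198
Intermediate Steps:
w = -6
D(f) = 8 + f (D(f) = (4 + f) + 4 = 8 + f)
M = 33 (M = 3*(8 + 1) + 6 = 3*9 + 6 = 27 + 6 = 33)
w*M = -6*33 = -198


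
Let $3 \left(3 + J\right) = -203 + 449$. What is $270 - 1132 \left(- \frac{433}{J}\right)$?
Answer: $\frac{511486}{79} \approx 6474.5$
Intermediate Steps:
$J = 79$ ($J = -3 + \frac{-203 + 449}{3} = -3 + \frac{1}{3} \cdot 246 = -3 + 82 = 79$)
$270 - 1132 \left(- \frac{433}{J}\right) = 270 - 1132 \left(- \frac{433}{79}\right) = 270 - 1132 \left(\left(-433\right) \frac{1}{79}\right) = 270 - - \frac{490156}{79} = 270 + \frac{490156}{79} = \frac{511486}{79}$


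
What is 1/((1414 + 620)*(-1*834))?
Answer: -1/1696356 ≈ -5.8950e-7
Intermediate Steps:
1/((1414 + 620)*(-1*834)) = 1/(2034*(-834)) = 1/(-1696356) = -1/1696356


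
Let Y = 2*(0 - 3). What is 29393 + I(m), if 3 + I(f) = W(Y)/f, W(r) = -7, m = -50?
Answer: 1469507/50 ≈ 29390.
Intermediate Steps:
Y = -6 (Y = 2*(-3) = -6)
I(f) = -3 - 7/f
29393 + I(m) = 29393 + (-3 - 7/(-50)) = 29393 + (-3 - 7*(-1/50)) = 29393 + (-3 + 7/50) = 29393 - 143/50 = 1469507/50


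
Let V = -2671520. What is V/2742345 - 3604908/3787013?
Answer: -4000596479804/2077059233097 ≈ -1.9261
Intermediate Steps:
V/2742345 - 3604908/3787013 = -2671520/2742345 - 3604908/3787013 = -2671520*1/2742345 - 3604908*1/3787013 = -534304/548469 - 3604908/3787013 = -4000596479804/2077059233097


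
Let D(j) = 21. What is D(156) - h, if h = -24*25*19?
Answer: 11421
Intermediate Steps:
h = -11400 (h = -600*19 = -11400)
D(156) - h = 21 - 1*(-11400) = 21 + 11400 = 11421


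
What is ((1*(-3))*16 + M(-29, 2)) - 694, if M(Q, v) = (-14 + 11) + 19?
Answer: -726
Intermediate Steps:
M(Q, v) = 16 (M(Q, v) = -3 + 19 = 16)
((1*(-3))*16 + M(-29, 2)) - 694 = ((1*(-3))*16 + 16) - 694 = (-3*16 + 16) - 694 = (-48 + 16) - 694 = -32 - 694 = -726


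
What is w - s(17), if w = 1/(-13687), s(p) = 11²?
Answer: -1656128/13687 ≈ -121.00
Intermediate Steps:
s(p) = 121
w = -1/13687 ≈ -7.3062e-5
w - s(17) = -1/13687 - 1*121 = -1/13687 - 121 = -1656128/13687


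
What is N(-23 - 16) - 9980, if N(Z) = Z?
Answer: -10019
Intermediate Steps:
N(-23 - 16) - 9980 = (-23 - 16) - 9980 = -39 - 9980 = -10019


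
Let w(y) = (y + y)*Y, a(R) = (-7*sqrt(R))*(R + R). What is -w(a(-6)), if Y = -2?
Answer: 336*I*sqrt(6) ≈ 823.03*I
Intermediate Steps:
a(R) = -14*R**(3/2) (a(R) = (-7*sqrt(R))*(2*R) = -14*R**(3/2))
w(y) = -4*y (w(y) = (y + y)*(-2) = (2*y)*(-2) = -4*y)
-w(a(-6)) = -(-4)*(-(-84)*I*sqrt(6)) = -(-4)*84*I*sqrt(6) = -(-336)*I*sqrt(6) = 336*I*sqrt(6)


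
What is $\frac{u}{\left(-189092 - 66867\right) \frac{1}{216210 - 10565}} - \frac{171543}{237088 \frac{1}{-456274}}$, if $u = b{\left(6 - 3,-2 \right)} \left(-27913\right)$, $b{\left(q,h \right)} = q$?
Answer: $\frac{1096220124862299}{2758400336} \approx 3.9741 \cdot 10^{5}$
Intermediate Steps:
$u = -83739$ ($u = \left(6 - 3\right) \left(-27913\right) = 3 \left(-27913\right) = -83739$)
$\frac{u}{\left(-189092 - 66867\right) \frac{1}{216210 - 10565}} - \frac{171543}{237088 \frac{1}{-456274}} = - \frac{83739}{\left(-189092 - 66867\right) \frac{1}{216210 - 10565}} - \frac{171543}{237088 \frac{1}{-456274}} = - \frac{83739}{\left(-255959\right) \frac{1}{205645}} - \frac{171543}{237088 \left(- \frac{1}{456274}\right)} = - \frac{83739}{\left(-255959\right) \frac{1}{205645}} - \frac{171543}{- \frac{118544}{228137}} = - \frac{83739}{- \frac{23269}{18695}} - - \frac{39135305391}{118544} = \left(-83739\right) \left(- \frac{18695}{23269}\right) + \frac{39135305391}{118544} = \frac{1565500605}{23269} + \frac{39135305391}{118544} = \frac{1096220124862299}{2758400336}$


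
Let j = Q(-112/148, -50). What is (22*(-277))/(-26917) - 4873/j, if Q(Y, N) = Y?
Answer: 441212059/68516 ≈ 6439.5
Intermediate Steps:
j = -28/37 (j = -112/148 = -112*1/148 = -28/37 ≈ -0.75676)
(22*(-277))/(-26917) - 4873/j = (22*(-277))/(-26917) - 4873/(-28/37) = -6094*(-1/26917) - 4873*(-37/28) = 554/2447 + 180301/28 = 441212059/68516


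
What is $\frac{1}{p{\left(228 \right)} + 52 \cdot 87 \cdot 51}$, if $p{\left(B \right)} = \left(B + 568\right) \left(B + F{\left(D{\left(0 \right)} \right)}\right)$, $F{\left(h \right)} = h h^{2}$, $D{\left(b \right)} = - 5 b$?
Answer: $\frac{1}{412212} \approx 2.4259 \cdot 10^{-6}$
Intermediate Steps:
$F{\left(h \right)} = h^{3}$
$p{\left(B \right)} = B \left(568 + B\right)$ ($p{\left(B \right)} = \left(B + 568\right) \left(B + \left(\left(-5\right) 0\right)^{3}\right) = \left(568 + B\right) \left(B + 0^{3}\right) = \left(568 + B\right) \left(B + 0\right) = \left(568 + B\right) B = B \left(568 + B\right)$)
$\frac{1}{p{\left(228 \right)} + 52 \cdot 87 \cdot 51} = \frac{1}{228 \left(568 + 228\right) + 52 \cdot 87 \cdot 51} = \frac{1}{228 \cdot 796 + 4524 \cdot 51} = \frac{1}{181488 + 230724} = \frac{1}{412212}$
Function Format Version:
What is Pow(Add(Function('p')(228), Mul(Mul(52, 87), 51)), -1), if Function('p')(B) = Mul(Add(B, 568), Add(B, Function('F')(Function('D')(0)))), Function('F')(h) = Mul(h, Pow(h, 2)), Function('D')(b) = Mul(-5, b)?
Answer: Rational(1, 412212) ≈ 2.4259e-6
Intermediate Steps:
Function('F')(h) = Pow(h, 3)
Function('p')(B) = Mul(B, Add(568, B)) (Function('p')(B) = Mul(Add(B, 568), Add(B, Pow(Mul(-5, 0), 3))) = Mul(Add(568, B), Add(B, Pow(0, 3))) = Mul(Add(568, B), Add(B, 0)) = Mul(Add(568, B), B) = Mul(B, Add(568, B)))
Pow(Add(Function('p')(228), Mul(Mul(52, 87), 51)), -1) = Pow(Add(Mul(228, Add(568, 228)), Mul(Mul(52, 87), 51)), -1) = Pow(Add(Mul(228, 796), Mul(4524, 51)), -1) = Pow(Add(181488, 230724), -1) = Pow(412212, -1) = Rational(1, 412212)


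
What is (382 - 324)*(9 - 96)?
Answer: -5046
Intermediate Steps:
(382 - 324)*(9 - 96) = 58*(-87) = -5046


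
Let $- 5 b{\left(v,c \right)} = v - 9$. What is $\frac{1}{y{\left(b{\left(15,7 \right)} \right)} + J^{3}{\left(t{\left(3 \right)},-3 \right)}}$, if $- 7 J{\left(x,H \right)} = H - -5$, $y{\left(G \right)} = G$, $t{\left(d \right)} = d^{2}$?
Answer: $- \frac{1715}{2098} \approx -0.81744$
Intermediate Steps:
$b{\left(v,c \right)} = \frac{9}{5} - \frac{v}{5}$ ($b{\left(v,c \right)} = - \frac{v - 9}{5} = - \frac{-9 + v}{5} = \frac{9}{5} - \frac{v}{5}$)
$J{\left(x,H \right)} = - \frac{5}{7} - \frac{H}{7}$ ($J{\left(x,H \right)} = - \frac{H - -5}{7} = - \frac{H + 5}{7} = - \frac{5 + H}{7} = - \frac{5}{7} - \frac{H}{7}$)
$\frac{1}{y{\left(b{\left(15,7 \right)} \right)} + J^{3}{\left(t{\left(3 \right)},-3 \right)}} = \frac{1}{\left(\frac{9}{5} - 3\right) + \left(- \frac{5}{7} - - \frac{3}{7}\right)^{3}} = \frac{1}{\left(\frac{9}{5} - 3\right) + \left(- \frac{5}{7} + \frac{3}{7}\right)^{3}} = \frac{1}{- \frac{6}{5} + \left(- \frac{2}{7}\right)^{3}} = \frac{1}{- \frac{6}{5} - \frac{8}{343}} = \frac{1}{- \frac{2098}{1715}} = - \frac{1715}{2098}$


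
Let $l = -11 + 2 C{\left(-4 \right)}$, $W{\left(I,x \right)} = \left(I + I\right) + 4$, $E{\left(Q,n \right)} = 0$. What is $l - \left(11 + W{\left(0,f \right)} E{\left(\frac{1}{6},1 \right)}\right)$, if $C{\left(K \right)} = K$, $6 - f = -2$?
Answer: $-30$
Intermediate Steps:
$f = 8$ ($f = 6 - -2 = 6 + 2 = 8$)
$W{\left(I,x \right)} = 4 + 2 I$ ($W{\left(I,x \right)} = 2 I + 4 = 4 + 2 I$)
$l = -19$ ($l = -11 + 2 \left(-4\right) = -11 - 8 = -19$)
$l - \left(11 + W{\left(0,f \right)} E{\left(\frac{1}{6},1 \right)}\right) = -19 - \left(11 + \left(4 + 2 \cdot 0\right) 0\right) = -19 - \left(11 + \left(4 + 0\right) 0\right) = -19 - \left(11 + 4 \cdot 0\right) = -19 - \left(11 + 0\right) = -19 - 11 = -30$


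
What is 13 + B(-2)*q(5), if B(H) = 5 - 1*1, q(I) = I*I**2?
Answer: 513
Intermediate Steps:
q(I) = I**3
B(H) = 4 (B(H) = 5 - 1 = 4)
13 + B(-2)*q(5) = 13 + 4*5**3 = 13 + 4*125 = 13 + 500 = 513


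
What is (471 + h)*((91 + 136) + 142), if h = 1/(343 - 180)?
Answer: 28329606/163 ≈ 1.7380e+5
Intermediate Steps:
h = 1/163 ≈ 0.0061350
(471 + h)*((91 + 136) + 142) = (471 + 1/163)*((91 + 136) + 142) = 76774*(227 + 142)/163 = (76774/163)*369 = 28329606/163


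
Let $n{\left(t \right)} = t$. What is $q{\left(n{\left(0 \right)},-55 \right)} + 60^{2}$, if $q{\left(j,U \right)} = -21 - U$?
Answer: $3634$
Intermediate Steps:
$q{\left(n{\left(0 \right)},-55 \right)} + 60^{2} = \left(-21 - -55\right) + 60^{2} = \left(-21 + 55\right) + 3600 = 34 + 3600 = 3634$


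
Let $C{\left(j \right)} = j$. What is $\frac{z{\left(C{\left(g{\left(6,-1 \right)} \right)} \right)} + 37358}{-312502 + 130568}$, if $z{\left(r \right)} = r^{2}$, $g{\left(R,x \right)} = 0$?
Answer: $- \frac{18679}{90967} \approx -0.20534$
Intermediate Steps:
$\frac{z{\left(C{\left(g{\left(6,-1 \right)} \right)} \right)} + 37358}{-312502 + 130568} = \frac{0^{2} + 37358}{-312502 + 130568} = \frac{0 + 37358}{-181934} = 37358 \left(- \frac{1}{181934}\right) = - \frac{18679}{90967}$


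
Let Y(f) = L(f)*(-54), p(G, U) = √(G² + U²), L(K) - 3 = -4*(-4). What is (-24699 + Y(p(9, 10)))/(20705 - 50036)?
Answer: 8575/9777 ≈ 0.87706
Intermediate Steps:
L(K) = 19 (L(K) = 3 - 4*(-4) = 3 + 16 = 19)
Y(f) = -1026 (Y(f) = 19*(-54) = -1026)
(-24699 + Y(p(9, 10)))/(20705 - 50036) = (-24699 - 1026)/(20705 - 50036) = -25725/(-29331) = -25725*(-1/29331) = 8575/9777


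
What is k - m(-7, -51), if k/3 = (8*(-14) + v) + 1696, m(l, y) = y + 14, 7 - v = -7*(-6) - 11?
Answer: 4717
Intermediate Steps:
v = -24 (v = 7 - (-7*(-6) - 11) = 7 - (42 - 11) = 7 - 1*31 = 7 - 31 = -24)
m(l, y) = 14 + y
k = 4680 (k = 3*((8*(-14) - 24) + 1696) = 3*((-112 - 24) + 1696) = 3*(-136 + 1696) = 3*1560 = 4680)
k - m(-7, -51) = 4680 - (14 - 51) = 4680 - 1*(-37) = 4680 + 37 = 4717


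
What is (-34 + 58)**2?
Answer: 576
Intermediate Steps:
(-34 + 58)**2 = 24**2 = 576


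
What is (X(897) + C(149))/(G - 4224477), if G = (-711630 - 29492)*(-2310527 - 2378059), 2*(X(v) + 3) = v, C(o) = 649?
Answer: 2189/6949620018030 ≈ 3.1498e-10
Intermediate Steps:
X(v) = -3 + v/2
G = 3474814233492 (G = -741122*(-4688586) = 3474814233492)
(X(897) + C(149))/(G - 4224477) = ((-3 + (½)*897) + 649)/(3474814233492 - 4224477) = ((-3 + 897/2) + 649)/3474810009015 = (891/2 + 649)*(1/3474810009015) = (2189/2)*(1/3474810009015) = 2189/6949620018030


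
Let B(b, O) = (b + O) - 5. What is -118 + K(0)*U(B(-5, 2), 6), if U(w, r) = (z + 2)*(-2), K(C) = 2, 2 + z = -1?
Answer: -114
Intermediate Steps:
z = -3 (z = -2 - 1 = -3)
B(b, O) = -5 + O + b (B(b, O) = (O + b) - 5 = -5 + O + b)
U(w, r) = 2 (U(w, r) = (-3 + 2)*(-2) = -1*(-2) = 2)
-118 + K(0)*U(B(-5, 2), 6) = -118 + 2*2 = -118 + 4 = -114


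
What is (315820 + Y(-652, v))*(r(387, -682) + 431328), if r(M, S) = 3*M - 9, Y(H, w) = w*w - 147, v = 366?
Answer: 194455549920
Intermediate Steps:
Y(H, w) = -147 + w² (Y(H, w) = w² - 147 = -147 + w²)
r(M, S) = -9 + 3*M
(315820 + Y(-652, v))*(r(387, -682) + 431328) = (315820 + (-147 + 366²))*((-9 + 3*387) + 431328) = (315820 + (-147 + 133956))*((-9 + 1161) + 431328) = (315820 + 133809)*(1152 + 431328) = 449629*432480 = 194455549920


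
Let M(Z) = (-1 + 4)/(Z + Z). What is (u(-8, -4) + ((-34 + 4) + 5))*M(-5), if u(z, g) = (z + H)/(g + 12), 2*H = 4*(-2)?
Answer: 159/20 ≈ 7.9500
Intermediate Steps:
H = -4 (H = (4*(-2))/2 = (½)*(-8) = -4)
u(z, g) = (-4 + z)/(12 + g) (u(z, g) = (z - 4)/(g + 12) = (-4 + z)/(12 + g))
M(Z) = 3/(2*Z) (M(Z) = 3/((2*Z)) = 3*(1/(2*Z)) = 3/(2*Z))
(u(-8, -4) + ((-34 + 4) + 5))*M(-5) = ((-4 - 8)/(12 - 4) + ((-34 + 4) + 5))*((3/2)/(-5)) = (-12/8 + (-30 + 5))*((3/2)*(-⅕)) = ((⅛)*(-12) - 25)*(-3/10) = (-3/2 - 25)*(-3/10) = -53/2*(-3/10) = 159/20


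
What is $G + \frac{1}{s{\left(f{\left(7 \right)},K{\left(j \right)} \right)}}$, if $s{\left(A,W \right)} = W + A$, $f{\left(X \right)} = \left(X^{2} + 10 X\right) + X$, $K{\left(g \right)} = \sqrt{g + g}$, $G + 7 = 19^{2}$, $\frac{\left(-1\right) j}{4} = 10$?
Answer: $\frac{2824275}{7978} - \frac{i \sqrt{5}}{3989} \approx 354.01 - 0.00056056 i$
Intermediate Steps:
$j = -40$ ($j = \left(-4\right) 10 = -40$)
$G = 354$ ($G = -7 + 19^{2} = -7 + 361 = 354$)
$K{\left(g \right)} = \sqrt{2} \sqrt{g}$ ($K{\left(g \right)} = \sqrt{2 g} = \sqrt{2} \sqrt{g}$)
$f{\left(X \right)} = X^{2} + 11 X$
$s{\left(A,W \right)} = A + W$
$G + \frac{1}{s{\left(f{\left(7 \right)},K{\left(j \right)} \right)}} = 354 + \frac{1}{7 \left(11 + 7\right) + \sqrt{2} \sqrt{-40}} = 354 + \frac{1}{7 \cdot 18 + \sqrt{2} \cdot 2 i \sqrt{10}} = 354 + \frac{1}{126 + 4 i \sqrt{5}}$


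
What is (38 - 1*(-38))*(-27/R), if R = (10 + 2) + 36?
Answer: -171/4 ≈ -42.750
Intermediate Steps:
R = 48 (R = 12 + 36 = 48)
(38 - 1*(-38))*(-27/R) = (38 - 1*(-38))*(-27/48) = (38 + 38)*(-27*1/48) = 76*(-9/16) = -171/4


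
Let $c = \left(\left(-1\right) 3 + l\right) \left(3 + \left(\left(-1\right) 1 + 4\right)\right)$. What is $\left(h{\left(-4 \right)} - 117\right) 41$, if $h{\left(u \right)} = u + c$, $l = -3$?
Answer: $-6437$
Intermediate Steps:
$c = -36$ ($c = \left(\left(-1\right) 3 - 3\right) \left(3 + \left(\left(-1\right) 1 + 4\right)\right) = \left(-3 - 3\right) \left(3 + \left(-1 + 4\right)\right) = - 6 \left(3 + 3\right) = \left(-6\right) 6 = -36$)
$h{\left(u \right)} = -36 + u$ ($h{\left(u \right)} = u - 36 = -36 + u$)
$\left(h{\left(-4 \right)} - 117\right) 41 = \left(\left(-36 - 4\right) - 117\right) 41 = \left(-40 - 117\right) 41 = \left(-157\right) 41 = -6437$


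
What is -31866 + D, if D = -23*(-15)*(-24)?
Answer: -40146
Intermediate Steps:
D = -8280 (D = 345*(-24) = -8280)
-31866 + D = -31866 - 8280 = -40146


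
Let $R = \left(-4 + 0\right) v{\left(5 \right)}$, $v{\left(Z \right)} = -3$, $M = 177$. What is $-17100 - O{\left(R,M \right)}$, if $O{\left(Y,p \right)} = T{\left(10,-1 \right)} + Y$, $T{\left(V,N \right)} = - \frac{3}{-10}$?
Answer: $- \frac{171123}{10} \approx -17112.0$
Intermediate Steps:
$T{\left(V,N \right)} = \frac{3}{10}$ ($T{\left(V,N \right)} = \left(-3\right) \left(- \frac{1}{10}\right) = \frac{3}{10}$)
$R = 12$ ($R = \left(-4 + 0\right) \left(-3\right) = \left(-4\right) \left(-3\right) = 12$)
$O{\left(Y,p \right)} = \frac{3}{10} + Y$
$-17100 - O{\left(R,M \right)} = -17100 - \left(\frac{3}{10} + 12\right) = -17100 - \frac{123}{10} = - \frac{171123}{10}$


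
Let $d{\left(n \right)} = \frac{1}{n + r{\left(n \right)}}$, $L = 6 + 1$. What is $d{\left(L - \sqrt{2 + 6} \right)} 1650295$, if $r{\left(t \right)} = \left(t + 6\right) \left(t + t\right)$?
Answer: $\frac{8251475}{697} + \frac{3300590 \sqrt{2}}{697} \approx 18535.0$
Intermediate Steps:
$L = 7$
$r{\left(t \right)} = 2 t \left(6 + t\right)$ ($r{\left(t \right)} = \left(6 + t\right) 2 t = 2 t \left(6 + t\right)$)
$d{\left(n \right)} = \frac{1}{n + 2 n \left(6 + n\right)}$
$d{\left(L - \sqrt{2 + 6} \right)} 1650295 = \frac{1}{\left(7 - \sqrt{2 + 6}\right) \left(13 + 2 \left(7 - \sqrt{2 + 6}\right)\right)} 1650295 = \frac{1}{\left(7 - \sqrt{8}\right) \left(13 + 2 \left(7 - \sqrt{8}\right)\right)} 1650295 = \frac{1}{\left(7 - 2 \sqrt{2}\right) \left(13 + 2 \left(7 - 2 \sqrt{2}\right)\right)} 1650295 = \frac{1}{\left(7 - 2 \sqrt{2}\right) \left(13 + \left(14 - 4 \sqrt{2}\right)\right)} 1650295 = \frac{1}{\left(7 - 2 \sqrt{2}\right) \left(27 - 4 \sqrt{2}\right)} 1650295 = \frac{1650295}{\left(7 - 2 \sqrt{2}\right) \left(27 - 4 \sqrt{2}\right)}$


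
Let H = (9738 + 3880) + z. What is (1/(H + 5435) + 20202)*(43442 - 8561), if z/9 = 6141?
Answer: 17457394554215/24774 ≈ 7.0467e+8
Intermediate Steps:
z = 55269 (z = 9*6141 = 55269)
H = 68887 (H = (9738 + 3880) + 55269 = 13618 + 55269 = 68887)
(1/(H + 5435) + 20202)*(43442 - 8561) = (1/(68887 + 5435) + 20202)*(43442 - 8561) = (1/74322 + 20202)*34881 = (1501453045/74322)*34881 = 17457394554215/24774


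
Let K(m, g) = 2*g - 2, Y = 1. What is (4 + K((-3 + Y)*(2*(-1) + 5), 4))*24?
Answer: 240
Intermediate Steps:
K(m, g) = -2 + 2*g
(4 + K((-3 + Y)*(2*(-1) + 5), 4))*24 = (4 + (-2 + 2*4))*24 = (4 + (-2 + 8))*24 = (4 + 6)*24 = 10*24 = 240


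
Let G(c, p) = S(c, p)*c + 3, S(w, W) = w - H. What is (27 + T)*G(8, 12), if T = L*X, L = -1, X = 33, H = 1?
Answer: -354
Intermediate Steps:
S(w, W) = -1 + w (S(w, W) = w - 1*1 = w - 1 = -1 + w)
G(c, p) = 3 + c*(-1 + c) (G(c, p) = (-1 + c)*c + 3 = c*(-1 + c) + 3 = 3 + c*(-1 + c))
T = -33 (T = -1*33 = -33)
(27 + T)*G(8, 12) = (27 - 33)*(3 + 8*(-1 + 8)) = -6*(3 + 8*7) = -6*(3 + 56) = -6*59 = -354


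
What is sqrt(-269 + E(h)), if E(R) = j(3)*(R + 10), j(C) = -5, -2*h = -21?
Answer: I*sqrt(1486)/2 ≈ 19.274*I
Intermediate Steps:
h = 21/2 (h = -1/2*(-21) = 21/2 ≈ 10.500)
E(R) = -50 - 5*R (E(R) = -5*(R + 10) = -5*(10 + R) = -50 - 5*R)
sqrt(-269 + E(h)) = sqrt(-269 + (-50 - 5*21/2)) = sqrt(-269 + (-50 - 105/2)) = sqrt(-269 - 205/2) = sqrt(-743/2) = I*sqrt(1486)/2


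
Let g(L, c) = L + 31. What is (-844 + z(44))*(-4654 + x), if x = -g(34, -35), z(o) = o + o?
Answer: 3567564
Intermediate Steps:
z(o) = 2*o
g(L, c) = 31 + L
x = -65 (x = -(31 + 34) = -1*65 = -65)
(-844 + z(44))*(-4654 + x) = (-844 + 2*44)*(-4654 - 65) = (-844 + 88)*(-4719) = -756*(-4719) = 3567564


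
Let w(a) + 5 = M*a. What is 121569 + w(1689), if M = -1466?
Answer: -2354510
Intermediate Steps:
w(a) = -5 - 1466*a
121569 + w(1689) = 121569 + (-5 - 1466*1689) = 121569 + (-5 - 2476074) = 121569 - 2476079 = -2354510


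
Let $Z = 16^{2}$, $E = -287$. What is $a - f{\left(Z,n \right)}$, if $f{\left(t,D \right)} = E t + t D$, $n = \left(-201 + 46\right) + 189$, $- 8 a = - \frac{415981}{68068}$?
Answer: $\frac{35269441773}{544544} \approx 64769.0$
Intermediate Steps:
$Z = 256$
$a = \frac{415981}{544544}$ ($a = - \frac{\left(-415981\right) \frac{1}{68068}}{8} = \left(- \frac{1}{8}\right) \left(- \frac{415981}{68068}\right) = \frac{415981}{544544} \approx 0.76391$)
$n = 34$ ($n = -155 + 189 = 34$)
$f{\left(t,D \right)} = - 287 t + D t$ ($f{\left(t,D \right)} = - 287 t + t D = - 287 t + D t$)
$a - f{\left(Z,n \right)} = \frac{415981}{544544} - 256 \left(-287 + 34\right) = \frac{415981}{544544} - 256 \left(-253\right) = \frac{415981}{544544} - -64768 = \frac{415981}{544544} + 64768 = \frac{35269441773}{544544}$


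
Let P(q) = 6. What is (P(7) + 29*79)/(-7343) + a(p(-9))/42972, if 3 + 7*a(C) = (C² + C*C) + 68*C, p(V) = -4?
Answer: -32987197/105181132 ≈ -0.31362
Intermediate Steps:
a(C) = -3/7 + 2*C²/7 + 68*C/7 (a(C) = -3/7 + ((C² + C*C) + 68*C)/7 = -3/7 + ((C² + C²) + 68*C)/7 = -3/7 + (2*C² + 68*C)/7 = -3/7 + (2*C²/7 + 68*C/7) = -3/7 + 2*C²/7 + 68*C/7)
(P(7) + 29*79)/(-7343) + a(p(-9))/42972 = (6 + 29*79)/(-7343) + (-3/7 + (2/7)*(-4)² + (68/7)*(-4))/42972 = (6 + 2291)*(-1/7343) + (-3/7 + (2/7)*16 - 272/7)*(1/42972) = 2297*(-1/7343) + (-3/7 + 32/7 - 272/7)*(1/42972) = -2297/7343 - 243/7*1/42972 = -2297/7343 - 81/100268 = -32987197/105181132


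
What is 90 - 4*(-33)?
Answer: 222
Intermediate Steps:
90 - 4*(-33) = 90 + 132 = 222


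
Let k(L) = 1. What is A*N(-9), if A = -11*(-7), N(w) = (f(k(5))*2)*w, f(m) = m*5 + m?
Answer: -8316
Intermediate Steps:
f(m) = 6*m (f(m) = 5*m + m = 6*m)
N(w) = 12*w (N(w) = ((6*1)*2)*w = (6*2)*w = 12*w)
A = 77
A*N(-9) = 77*(12*(-9)) = 77*(-108) = -8316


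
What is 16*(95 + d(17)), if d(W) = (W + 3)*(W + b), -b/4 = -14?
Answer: 24880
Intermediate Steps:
b = 56 (b = -4*(-14) = 56)
d(W) = (3 + W)*(56 + W) (d(W) = (W + 3)*(W + 56) = (3 + W)*(56 + W))
16*(95 + d(17)) = 16*(95 + (168 + 17² + 59*17)) = 16*(95 + (168 + 289 + 1003)) = 16*(95 + 1460) = 16*1555 = 24880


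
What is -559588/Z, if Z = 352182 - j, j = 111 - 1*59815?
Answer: -279794/205943 ≈ -1.3586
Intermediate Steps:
j = -59704 (j = 111 - 59815 = -59704)
Z = 411886 (Z = 352182 - 1*(-59704) = 352182 + 59704 = 411886)
-559588/Z = -559588/411886 = -559588*1/411886 = -279794/205943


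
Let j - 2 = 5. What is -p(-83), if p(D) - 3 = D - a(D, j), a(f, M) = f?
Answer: -3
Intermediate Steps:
j = 7 (j = 2 + 5 = 7)
p(D) = 3 (p(D) = 3 + (D - D) = 3 + 0 = 3)
-p(-83) = -1*3 = -3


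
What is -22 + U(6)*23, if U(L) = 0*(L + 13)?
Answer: -22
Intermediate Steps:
U(L) = 0 (U(L) = 0*(13 + L) = 0)
-22 + U(6)*23 = -22 + 0*23 = -22 + 0 = -22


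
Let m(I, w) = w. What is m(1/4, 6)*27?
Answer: 162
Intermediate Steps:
m(1/4, 6)*27 = 6*27 = 162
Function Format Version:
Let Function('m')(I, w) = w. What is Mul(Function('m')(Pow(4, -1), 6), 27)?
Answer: 162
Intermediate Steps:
Mul(Function('m')(Pow(4, -1), 6), 27) = Mul(6, 27) = 162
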